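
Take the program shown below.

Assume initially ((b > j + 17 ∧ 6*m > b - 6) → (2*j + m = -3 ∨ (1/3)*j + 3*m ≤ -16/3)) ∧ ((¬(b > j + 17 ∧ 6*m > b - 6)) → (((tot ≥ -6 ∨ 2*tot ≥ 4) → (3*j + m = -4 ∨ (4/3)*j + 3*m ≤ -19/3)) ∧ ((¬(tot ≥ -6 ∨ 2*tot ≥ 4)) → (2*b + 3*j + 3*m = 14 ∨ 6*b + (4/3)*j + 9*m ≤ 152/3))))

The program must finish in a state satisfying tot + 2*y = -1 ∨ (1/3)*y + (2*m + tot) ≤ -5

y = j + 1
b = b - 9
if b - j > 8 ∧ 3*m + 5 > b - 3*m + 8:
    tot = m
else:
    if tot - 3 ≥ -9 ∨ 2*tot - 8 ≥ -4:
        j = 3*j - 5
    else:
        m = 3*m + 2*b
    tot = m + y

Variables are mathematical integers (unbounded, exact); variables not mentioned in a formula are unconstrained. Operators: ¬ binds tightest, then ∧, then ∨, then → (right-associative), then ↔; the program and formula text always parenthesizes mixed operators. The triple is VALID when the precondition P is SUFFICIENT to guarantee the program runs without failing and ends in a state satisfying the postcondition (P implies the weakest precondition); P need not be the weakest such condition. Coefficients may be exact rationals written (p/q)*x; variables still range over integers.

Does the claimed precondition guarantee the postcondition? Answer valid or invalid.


Working backward. After the program, the postcondition tot + 2*y = -1 ∨ (1/3)*y + (2*m + tot) ≤ -5 must hold; in canonical form it is tot + 2*y = -1 ∨ 2*m + tot + (1/3)*y ≤ -5.
Then branch requires m + 2*y = -1 ∨ 3*m + (1/3)*y ≤ -5; else branch requires ((tot ≥ -6 ∨ 2*tot ≥ 4) → (m + 3*y = -1 ∨ 3*m + (4/3)*y ≤ -5)) ∧ ((¬(tot ≥ -6 ∨ 2*tot ≥ 4)) → (2*b + 3*m + 3*y = -1 ∨ 6*b + 9*m + (4/3)*y ≤ -5)).
Before the if: ((b > j + 8 ∧ 6*m > b + 3) → (m + 2*y = -1 ∨ 3*m + (1/3)*y ≤ -5)) ∧ ((¬(b > j + 8 ∧ 6*m > b + 3)) → (((tot ≥ -6 ∨ 2*tot ≥ 4) → (m + 3*y = -1 ∨ 3*m + (4/3)*y ≤ -5)) ∧ ((¬(tot ≥ -6 ∨ 2*tot ≥ 4)) → (2*b + 3*m + 3*y = -1 ∨ 6*b + 9*m + (4/3)*y ≤ -5))))
Before b := b - 9: ((b > j + 17 ∧ 6*m > b - 6) → (m + 2*y = -1 ∨ 3*m + (1/3)*y ≤ -5)) ∧ ((¬(b > j + 17 ∧ 6*m > b - 6)) → (((tot ≥ -6 ∨ 2*tot ≥ 4) → (m + 3*y = -1 ∨ 3*m + (4/3)*y ≤ -5)) ∧ ((¬(tot ≥ -6 ∨ 2*tot ≥ 4)) → (2*b + 3*m + 3*y = 17 ∨ 6*b + 9*m + (4/3)*y ≤ 49))))
Before y := j + 1: ((b > j + 17 ∧ 6*m > b - 6) → (2*j + m = -3 ∨ (1/3)*j + 3*m ≤ -16/3)) ∧ ((¬(b > j + 17 ∧ 6*m > b - 6)) → (((tot ≥ -6 ∨ 2*tot ≥ 4) → (3*j + m = -4 ∨ (4/3)*j + 3*m ≤ -19/3)) ∧ ((¬(tot ≥ -6 ∨ 2*tot ≥ 4)) → (2*b + 3*j + 3*m = 14 ∨ 6*b + (4/3)*j + 9*m ≤ 143/3))))
The weakest precondition is ((b > j + 17 ∧ 6*m > b - 6) → (2*j + m = -3 ∨ (1/3)*j + 3*m ≤ -16/3)) ∧ ((¬(b > j + 17 ∧ 6*m > b - 6)) → (((tot ≥ -6 ∨ 2*tot ≥ 4) → (3*j + m = -4 ∨ (4/3)*j + 3*m ≤ -19/3)) ∧ ((¬(tot ≥ -6 ∨ 2*tot ≥ 4)) → (2*b + 3*j + 3*m = 14 ∨ 6*b + (4/3)*j + 9*m ≤ 143/3)))).
Check whether ((b > j + 17 ∧ 6*m > b - 6) → (2*j + m = -3 ∨ (1/3)*j + 3*m ≤ -16/3)) ∧ ((¬(b > j + 17 ∧ 6*m > b - 6)) → (((tot ≥ -6 ∨ 2*tot ≥ 4) → (3*j + m = -4 ∨ (4/3)*j + 3*m ≤ -19/3)) ∧ ((¬(tot ≥ -6 ∨ 2*tot ≥ 4)) → (2*b + 3*j + 3*m = 14 ∨ 6*b + (4/3)*j + 9*m ≤ 152/3)))) implies it.
Countermodel: at the initial state b = 12, j = -24, m = 1, tot = -7, the precondition holds but the weakest precondition fails.
Answer: invalid


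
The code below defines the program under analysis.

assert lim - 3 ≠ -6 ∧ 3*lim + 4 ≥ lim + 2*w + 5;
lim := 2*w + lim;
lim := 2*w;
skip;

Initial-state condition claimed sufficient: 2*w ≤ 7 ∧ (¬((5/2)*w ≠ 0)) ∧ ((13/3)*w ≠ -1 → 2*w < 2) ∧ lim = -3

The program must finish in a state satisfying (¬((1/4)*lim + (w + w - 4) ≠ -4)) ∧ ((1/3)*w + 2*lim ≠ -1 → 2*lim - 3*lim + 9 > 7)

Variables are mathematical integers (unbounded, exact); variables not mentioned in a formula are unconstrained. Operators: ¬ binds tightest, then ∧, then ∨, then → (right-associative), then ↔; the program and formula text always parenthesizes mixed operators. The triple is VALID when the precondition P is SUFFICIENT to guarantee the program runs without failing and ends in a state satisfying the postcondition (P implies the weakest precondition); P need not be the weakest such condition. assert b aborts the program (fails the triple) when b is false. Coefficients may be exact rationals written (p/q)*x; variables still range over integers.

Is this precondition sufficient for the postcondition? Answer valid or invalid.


Working backward. After the program, the postcondition (¬((1/4)*lim + (w + w - 4) ≠ -4)) ∧ ((1/3)*w + 2*lim ≠ -1 → 2*lim - 3*lim + 9 > 7) must hold; in canonical form it is (¬((1/4)*lim + 2*w ≠ 0)) ∧ (2*lim + (1/3)*w ≠ -1 → lim < 2).
Before skip: (¬((1/4)*lim + 2*w ≠ 0)) ∧ (2*lim + (1/3)*w ≠ -1 → lim < 2)
Before lim := 2*w: (¬((5/2)*w ≠ 0)) ∧ ((13/3)*w ≠ -1 → 2*w < 2)
Before lim := 2*w + lim: (¬((5/2)*w ≠ 0)) ∧ ((13/3)*w ≠ -1 → 2*w < 2)
Before assert lim - 3 ≠ -6 ∧ 3*lim + 4 ≥ lim + 2*w + 5: lim ≠ -3 ∧ 2*lim ≥ 2*w + 1 ∧ (¬((5/2)*w ≠ 0)) ∧ ((13/3)*w ≠ -1 → 2*w < 2)
The weakest precondition is lim ≠ -3 ∧ 2*lim ≥ 2*w + 1 ∧ (¬((5/2)*w ≠ 0)) ∧ ((13/3)*w ≠ -1 → 2*w < 2).
Check whether 2*w ≤ 7 ∧ (¬((5/2)*w ≠ 0)) ∧ ((13/3)*w ≠ -1 → 2*w < 2) ∧ lim = -3 implies it.
Countermodel: at the initial state lim = -3, w = 0, the precondition holds but the weakest precondition fails.
Answer: invalid


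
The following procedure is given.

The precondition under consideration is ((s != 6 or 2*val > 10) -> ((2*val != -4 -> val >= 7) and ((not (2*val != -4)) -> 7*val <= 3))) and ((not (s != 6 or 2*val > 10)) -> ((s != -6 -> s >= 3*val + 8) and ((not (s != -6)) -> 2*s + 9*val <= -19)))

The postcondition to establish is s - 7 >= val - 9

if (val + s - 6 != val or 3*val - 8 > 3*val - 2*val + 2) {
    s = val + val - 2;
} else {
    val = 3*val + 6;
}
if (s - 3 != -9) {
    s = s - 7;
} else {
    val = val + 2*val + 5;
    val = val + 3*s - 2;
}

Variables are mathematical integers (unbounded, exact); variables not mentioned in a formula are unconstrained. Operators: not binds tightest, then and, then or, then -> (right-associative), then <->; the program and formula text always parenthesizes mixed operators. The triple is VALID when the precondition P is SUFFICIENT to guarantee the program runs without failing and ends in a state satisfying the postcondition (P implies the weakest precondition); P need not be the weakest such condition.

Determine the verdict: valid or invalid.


Working backward. After the program, the postcondition s - 7 >= val - 9 must hold; in canonical form it is s >= val - 2.
Then branch requires s >= val + 5; else branch requires 2*s + 3*val <= -1.
Before the if: (s != -6 -> s >= val + 5) and ((not (s != -6)) -> 2*s + 3*val <= -1)
Then branch requires (2*val != -4 -> val >= 7) and ((not (2*val != -4)) -> 7*val <= 3); else branch requires (s != -6 -> s >= 3*val + 11) and ((not (s != -6)) -> 2*s + 9*val <= -19).
Before the if: ((s != 6 or 2*val > 10) -> ((2*val != -4 -> val >= 7) and ((not (2*val != -4)) -> 7*val <= 3))) and ((not (s != 6 or 2*val > 10)) -> ((s != -6 -> s >= 3*val + 11) and ((not (s != -6)) -> 2*s + 9*val <= -19)))
The weakest precondition is ((s != 6 or 2*val > 10) -> ((2*val != -4 -> val >= 7) and ((not (2*val != -4)) -> 7*val <= 3))) and ((not (s != 6 or 2*val > 10)) -> ((s != -6 -> s >= 3*val + 11) and ((not (s != -6)) -> 2*s + 9*val <= -19))).
Check whether ((s != 6 or 2*val > 10) -> ((2*val != -4 -> val >= 7) and ((not (2*val != -4)) -> 7*val <= 3))) and ((not (s != 6 or 2*val > 10)) -> ((s != -6 -> s >= 3*val + 8) and ((not (s != -6)) -> 2*s + 9*val <= -19))) implies it.
Countermodel: at the initial state s = 6, val = -1, the precondition holds but the weakest precondition fails.
Answer: invalid


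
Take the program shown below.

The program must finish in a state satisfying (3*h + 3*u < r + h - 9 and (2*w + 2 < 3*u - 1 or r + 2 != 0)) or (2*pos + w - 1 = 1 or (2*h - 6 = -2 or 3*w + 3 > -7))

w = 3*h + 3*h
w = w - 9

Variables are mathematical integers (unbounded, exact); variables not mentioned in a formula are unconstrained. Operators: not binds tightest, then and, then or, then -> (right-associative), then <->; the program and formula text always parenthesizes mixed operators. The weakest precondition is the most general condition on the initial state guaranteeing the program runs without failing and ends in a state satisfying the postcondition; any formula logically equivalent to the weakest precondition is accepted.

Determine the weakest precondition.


Working backward. After the program, the postcondition (3*h + 3*u < r + h - 9 and (2*w + 2 < 3*u - 1 or r + 2 != 0)) or (2*pos + w - 1 = 1 or (2*h - 6 = -2 or 3*w + 3 > -7)) must hold; in canonical form it is (2*h + 3*u < r - 9 and (2*w < 3*u - 3 or r != -2)) or 2*pos + w = 2 or 2*h = 4 or 3*w > -10.
Before w := w - 9: (2*h + 3*u < r - 9 and (2*w < 3*u + 15 or r != -2)) or 2*pos + w = 11 or 2*h = 4 or 3*w > 17
Before w := 3*h + 3*h: (2*h + 3*u < r - 9 and (12*h < 3*u + 15 or r != -2)) or 6*h + 2*pos = 11 or 2*h = 4 or 18*h > 17
Answer: WP = (2*h + 3*u < r - 9 and (12*h < 3*u + 15 or r != -2)) or 6*h + 2*pos = 11 or 2*h = 4 or 18*h > 17


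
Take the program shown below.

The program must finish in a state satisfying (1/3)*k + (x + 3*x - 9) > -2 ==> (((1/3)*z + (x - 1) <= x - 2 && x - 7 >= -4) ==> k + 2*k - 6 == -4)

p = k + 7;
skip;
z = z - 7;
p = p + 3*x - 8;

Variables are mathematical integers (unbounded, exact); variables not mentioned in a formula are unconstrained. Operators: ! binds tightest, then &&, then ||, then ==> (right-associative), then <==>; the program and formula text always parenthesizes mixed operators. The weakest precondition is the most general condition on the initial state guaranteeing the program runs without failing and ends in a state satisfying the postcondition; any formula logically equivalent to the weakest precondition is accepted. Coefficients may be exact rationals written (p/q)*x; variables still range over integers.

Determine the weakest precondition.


Working backward. After the program, the postcondition (1/3)*k + (x + 3*x - 9) > -2 ==> (((1/3)*z + (x - 1) <= x - 2 && x - 7 >= -4) ==> k + 2*k - 6 == -4) must hold; in canonical form it is (1/3)*k + 4*x > 7 ==> (((1/3)*z <= -1 && x >= 3) ==> 3*k == 2).
Before p := p + 3*x - 8: (1/3)*k + 4*x > 7 ==> (((1/3)*z <= -1 && x >= 3) ==> 3*k == 2)
Before z := z - 7: (1/3)*k + 4*x > 7 ==> (((1/3)*z <= 4/3 && x >= 3) ==> 3*k == 2)
Before skip: (1/3)*k + 4*x > 7 ==> (((1/3)*z <= 4/3 && x >= 3) ==> 3*k == 2)
Before p := k + 7: (1/3)*k + 4*x > 7 ==> (((1/3)*z <= 4/3 && x >= 3) ==> 3*k == 2)
Answer: WP = (1/3)*k + 4*x > 7 ==> (((1/3)*z <= 4/3 && x >= 3) ==> 3*k == 2)


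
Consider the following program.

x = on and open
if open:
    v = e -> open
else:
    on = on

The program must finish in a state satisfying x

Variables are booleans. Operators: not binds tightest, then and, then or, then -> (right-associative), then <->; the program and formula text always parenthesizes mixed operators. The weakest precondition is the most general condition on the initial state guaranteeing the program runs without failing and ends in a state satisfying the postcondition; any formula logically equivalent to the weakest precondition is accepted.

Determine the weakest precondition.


Working backward. After the program, x must hold.
Then branch requires x; else branch requires x.
Before the if: (open -> x) and ((not open) -> x)
Before x := on and open: (open -> (on and open)) and ((not open) -> (on and open))
Answer: WP = (open -> (on and open)) and ((not open) -> (on and open))


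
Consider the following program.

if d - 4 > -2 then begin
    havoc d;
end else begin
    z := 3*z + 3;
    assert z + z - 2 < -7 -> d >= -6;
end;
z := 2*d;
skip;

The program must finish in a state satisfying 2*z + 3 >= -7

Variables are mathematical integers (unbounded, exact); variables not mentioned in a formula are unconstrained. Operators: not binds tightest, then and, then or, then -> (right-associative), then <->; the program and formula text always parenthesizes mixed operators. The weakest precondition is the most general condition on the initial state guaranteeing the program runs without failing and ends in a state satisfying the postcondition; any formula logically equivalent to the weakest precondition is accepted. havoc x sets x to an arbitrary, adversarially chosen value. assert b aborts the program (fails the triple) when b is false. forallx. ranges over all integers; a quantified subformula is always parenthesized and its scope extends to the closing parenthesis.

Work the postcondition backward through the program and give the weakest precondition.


Working backward. After the program, the postcondition 2*z + 3 >= -7 must hold; in canonical form it is 2*z >= -10.
Before skip: 2*z >= -10
Before z := 2*d: 4*d >= -10
Then branch requires forall d_1. 4*d_1 >= -10; else branch requires (6*z < -11 -> d >= -6) and 4*d >= -10.
Before the if: (d > 2 -> (forall d_1. 4*d_1 >= -10)) and ((not (d > 2)) -> ((6*z < -11 -> d >= -6) and 4*d >= -10))
Answer: WP = (d > 2 -> (forall d_1. 4*d_1 >= -10)) and ((not (d > 2)) -> ((6*z < -11 -> d >= -6) and 4*d >= -10))


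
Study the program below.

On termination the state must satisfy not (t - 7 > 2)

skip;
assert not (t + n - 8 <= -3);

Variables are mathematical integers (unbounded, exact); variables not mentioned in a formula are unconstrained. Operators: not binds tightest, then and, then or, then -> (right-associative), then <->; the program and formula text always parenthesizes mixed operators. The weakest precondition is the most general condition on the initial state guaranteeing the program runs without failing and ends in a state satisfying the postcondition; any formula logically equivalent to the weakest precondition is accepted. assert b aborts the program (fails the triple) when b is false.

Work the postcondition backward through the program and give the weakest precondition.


Working backward. After the program, the postcondition not (t - 7 > 2) must hold; in canonical form it is not (t > 9).
Before assert not (t + n - 8 <= -3): (not (n + t <= 5)) and (not (t > 9))
Before skip: (not (n + t <= 5)) and (not (t > 9))
Answer: WP = (not (n + t <= 5)) and (not (t > 9))


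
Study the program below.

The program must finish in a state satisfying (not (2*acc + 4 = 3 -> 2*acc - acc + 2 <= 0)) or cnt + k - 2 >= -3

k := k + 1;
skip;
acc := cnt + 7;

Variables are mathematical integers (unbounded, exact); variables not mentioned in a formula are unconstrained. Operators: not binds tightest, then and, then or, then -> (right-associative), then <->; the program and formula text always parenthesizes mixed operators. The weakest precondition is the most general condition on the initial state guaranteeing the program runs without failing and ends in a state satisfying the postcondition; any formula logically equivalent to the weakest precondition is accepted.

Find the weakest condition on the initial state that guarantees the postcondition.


Working backward. After the program, the postcondition (not (2*acc + 4 = 3 -> 2*acc - acc + 2 <= 0)) or cnt + k - 2 >= -3 must hold; in canonical form it is (not (2*acc = -1 -> acc <= -2)) or cnt + k >= -1.
Before acc := cnt + 7: (not (2*cnt = -15 -> cnt <= -9)) or cnt + k >= -1
Before skip: (not (2*cnt = -15 -> cnt <= -9)) or cnt + k >= -1
Before k := k + 1: (not (2*cnt = -15 -> cnt <= -9)) or cnt + k >= -2
Answer: WP = (not (2*cnt = -15 -> cnt <= -9)) or cnt + k >= -2


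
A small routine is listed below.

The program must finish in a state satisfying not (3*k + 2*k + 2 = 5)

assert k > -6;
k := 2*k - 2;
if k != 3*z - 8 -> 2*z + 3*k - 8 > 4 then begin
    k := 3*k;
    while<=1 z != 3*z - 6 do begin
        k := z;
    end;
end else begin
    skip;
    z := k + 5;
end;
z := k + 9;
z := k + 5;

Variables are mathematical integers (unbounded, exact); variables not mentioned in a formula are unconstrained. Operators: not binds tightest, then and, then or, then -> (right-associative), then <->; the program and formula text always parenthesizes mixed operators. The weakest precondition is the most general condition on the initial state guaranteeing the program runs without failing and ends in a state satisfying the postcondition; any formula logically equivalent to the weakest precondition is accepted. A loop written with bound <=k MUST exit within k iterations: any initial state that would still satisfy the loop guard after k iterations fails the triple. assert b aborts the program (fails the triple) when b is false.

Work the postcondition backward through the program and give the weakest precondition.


Working backward. After the program, the postcondition not (3*k + 2*k + 2 = 5) must hold; in canonical form it is not (5*k = 3).
Before z := k + 5: not (5*k = 3)
Before z := k + 9: not (5*k = 3)
Then branch requires (2*z != 6 -> ((not (2*z != 6)) and (not (5*z = 3)))) and ((not (2*z != 6)) -> (not (15*k = 3))); else branch requires not (5*k = 3).
Before the if: ((k != 3*z - 8 -> 3*k + 2*z > 12) -> ((2*z != 6 -> ((not (2*z != 6)) and (not (5*z = 3)))) and ((not (2*z != 6)) -> (not (15*k = 3))))) and ((not (k != 3*z - 8 -> 3*k + 2*z > 12)) -> (not (5*k = 3)))
Before k := 2*k - 2: ((2*k != 3*z - 6 -> 6*k + 2*z > 18) -> ((2*z != 6 -> ((not (2*z != 6)) and (not (5*z = 3)))) and ((not (2*z != 6)) -> (not (30*k = 33))))) and ((not (2*k != 3*z - 6 -> 6*k + 2*z > 18)) -> (not (10*k = 13)))
Before assert k > -6: k > -6 and ((2*k != 3*z - 6 -> 6*k + 2*z > 18) -> ((2*z != 6 -> ((not (2*z != 6)) and (not (5*z = 3)))) and ((not (2*z != 6)) -> (not (30*k = 33))))) and ((not (2*k != 3*z - 6 -> 6*k + 2*z > 18)) -> (not (10*k = 13)))
Answer: WP = k > -6 and ((2*k != 3*z - 6 -> 6*k + 2*z > 18) -> ((2*z != 6 -> ((not (2*z != 6)) and (not (5*z = 3)))) and ((not (2*z != 6)) -> (not (30*k = 33))))) and ((not (2*k != 3*z - 6 -> 6*k + 2*z > 18)) -> (not (10*k = 13)))


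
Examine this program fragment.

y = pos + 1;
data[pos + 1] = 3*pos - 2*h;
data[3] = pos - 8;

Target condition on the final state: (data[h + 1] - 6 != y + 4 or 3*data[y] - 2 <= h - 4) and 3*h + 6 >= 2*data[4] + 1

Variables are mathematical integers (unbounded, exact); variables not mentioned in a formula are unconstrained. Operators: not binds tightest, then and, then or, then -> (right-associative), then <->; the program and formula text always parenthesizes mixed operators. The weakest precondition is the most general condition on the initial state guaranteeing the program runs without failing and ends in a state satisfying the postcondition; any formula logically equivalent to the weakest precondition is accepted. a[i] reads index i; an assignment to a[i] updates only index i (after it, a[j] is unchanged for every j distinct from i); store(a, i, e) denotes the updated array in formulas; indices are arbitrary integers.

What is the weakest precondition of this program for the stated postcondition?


Working backward. After the program, the postcondition (data[h + 1] - 6 != y + 4 or 3*data[y] - 2 <= h - 4) and 3*h + 6 >= 2*data[4] + 1 must hold; in canonical form it is (data[h + 1] != y + 10 or 3*data[y] <= h - 2) and 3*h >= 2*data[4] - 5.
Before data[3] := pos - 8: (store(data, 3, pos - 8)[h + 1] != y + 10 or 3*store(data, 3, pos - 8)[y] <= h - 2) and 3*h >= 2*data[4] - 5
Before data[pos + 1] := 3*pos - 2*h: (store(store(data, pos + 1, -2*h + 3*pos), 3, pos - 8)[h + 1] != y + 10 or 3*store(store(data, pos + 1, -2*h + 3*pos), 3, pos - 8)[y] <= h - 2) and 3*h >= 2*store(data, pos + 1, -2*h + 3*pos)[4] - 5
Before y := pos + 1: (store(store(data, pos + 1, -2*h + 3*pos), 3, pos - 8)[h + 1] != pos + 11 or 3*store(store(data, pos + 1, -2*h + 3*pos), 3, pos - 8)[pos + 1] <= h - 2) and 3*h >= 2*store(data, pos + 1, -2*h + 3*pos)[4] - 5
Answer: WP = (store(store(data, pos + 1, -2*h + 3*pos), 3, pos - 8)[h + 1] != pos + 11 or 3*store(store(data, pos + 1, -2*h + 3*pos), 3, pos - 8)[pos + 1] <= h - 2) and 3*h >= 2*store(data, pos + 1, -2*h + 3*pos)[4] - 5


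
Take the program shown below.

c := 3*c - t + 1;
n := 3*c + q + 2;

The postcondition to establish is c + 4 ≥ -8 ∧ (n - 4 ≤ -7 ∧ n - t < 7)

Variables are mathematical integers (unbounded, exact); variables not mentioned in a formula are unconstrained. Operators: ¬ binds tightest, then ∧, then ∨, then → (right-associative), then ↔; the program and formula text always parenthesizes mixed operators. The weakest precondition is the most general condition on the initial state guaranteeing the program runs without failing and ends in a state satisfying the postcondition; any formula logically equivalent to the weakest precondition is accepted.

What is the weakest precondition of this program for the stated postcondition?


Working backward. After the program, the postcondition c + 4 ≥ -8 ∧ (n - 4 ≤ -7 ∧ n - t < 7) must hold; in canonical form it is c ≥ -12 ∧ n ≤ -3 ∧ n < t + 7.
Before n := 3*c + q + 2: c ≥ -12 ∧ 3*c + q ≤ -5 ∧ 3*c + q < t + 5
Before c := 3*c - t + 1: 3*c ≥ t - 13 ∧ 9*c + q ≤ 3*t - 8 ∧ 9*c + q < 4*t + 2
Answer: WP = 3*c ≥ t - 13 ∧ 9*c + q ≤ 3*t - 8 ∧ 9*c + q < 4*t + 2


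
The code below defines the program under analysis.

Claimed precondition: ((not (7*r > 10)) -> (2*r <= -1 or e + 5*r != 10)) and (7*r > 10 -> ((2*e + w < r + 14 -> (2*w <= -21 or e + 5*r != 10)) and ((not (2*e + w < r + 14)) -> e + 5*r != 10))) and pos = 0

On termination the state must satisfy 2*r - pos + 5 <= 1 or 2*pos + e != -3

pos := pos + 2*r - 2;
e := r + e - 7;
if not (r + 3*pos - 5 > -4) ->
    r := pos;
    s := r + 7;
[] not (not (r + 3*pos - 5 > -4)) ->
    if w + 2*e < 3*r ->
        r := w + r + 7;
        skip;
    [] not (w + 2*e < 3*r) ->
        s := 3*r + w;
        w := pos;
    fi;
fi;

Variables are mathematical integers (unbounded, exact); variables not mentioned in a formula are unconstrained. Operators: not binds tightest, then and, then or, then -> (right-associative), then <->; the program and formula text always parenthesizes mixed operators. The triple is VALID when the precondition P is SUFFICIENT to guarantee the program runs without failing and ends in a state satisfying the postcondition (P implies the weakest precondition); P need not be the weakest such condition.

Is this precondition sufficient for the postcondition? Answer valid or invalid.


Working backward. After the program, the postcondition 2*r - pos + 5 <= 1 or 2*pos + e != -3 must hold; in canonical form it is 2*r <= pos - 4 or e + 2*pos != -3.
Then branch requires pos <= -4 or e + 2*pos != -3; else branch requires (2*e + w < 3*r -> (2*r + 2*w <= pos - 18 or e + 2*pos != -3)) and ((not (2*e + w < 3*r)) -> (2*r <= pos - 4 or e + 2*pos != -3)).
Before the if: ((not (3*pos + r > 1)) -> (pos <= -4 or e + 2*pos != -3)) and (3*pos + r > 1 -> ((2*e + w < 3*r -> (2*r + 2*w <= pos - 18 or e + 2*pos != -3)) and ((not (2*e + w < 3*r)) -> (2*r <= pos - 4 or e + 2*pos != -3))))
Before e := r + e - 7: ((not (3*pos + r > 1)) -> (pos <= -4 or e + 2*pos + r != 4)) and (3*pos + r > 1 -> ((2*e + w < r + 14 -> (2*r + 2*w <= pos - 18 or e + 2*pos + r != 4)) and ((not (2*e + w < r + 14)) -> (2*r <= pos - 4 or e + 2*pos + r != 4))))
Before pos := pos + 2*r - 2: ((not (3*pos + 7*r > 7)) -> (pos + 2*r <= -2 or e + 2*pos + 5*r != 8)) and (3*pos + 7*r > 7 -> ((2*e + w < r + 14 -> (2*w <= pos - 20 or e + 2*pos + 5*r != 8)) and ((not (2*e + w < r + 14)) -> (pos >= 6 or e + 2*pos + 5*r != 8))))
The weakest precondition is ((not (3*pos + 7*r > 7)) -> (pos + 2*r <= -2 or e + 2*pos + 5*r != 8)) and (3*pos + 7*r > 7 -> ((2*e + w < r + 14 -> (2*w <= pos - 20 or e + 2*pos + 5*r != 8)) and ((not (2*e + w < r + 14)) -> (pos >= 6 or e + 2*pos + 5*r != 8)))).
Check whether ((not (7*r > 10)) -> (2*r <= -1 or e + 5*r != 10)) and (7*r > 10 -> ((2*e + w < r + 14 -> (2*w <= -21 or e + 5*r != 10)) and ((not (2*e + w < r + 14)) -> e + 5*r != 10))) and pos = 0 implies it.
Countermodel: at the initial state e = 3, pos = 0, r = 1, w = -10, the precondition holds but the weakest precondition fails.
Answer: invalid


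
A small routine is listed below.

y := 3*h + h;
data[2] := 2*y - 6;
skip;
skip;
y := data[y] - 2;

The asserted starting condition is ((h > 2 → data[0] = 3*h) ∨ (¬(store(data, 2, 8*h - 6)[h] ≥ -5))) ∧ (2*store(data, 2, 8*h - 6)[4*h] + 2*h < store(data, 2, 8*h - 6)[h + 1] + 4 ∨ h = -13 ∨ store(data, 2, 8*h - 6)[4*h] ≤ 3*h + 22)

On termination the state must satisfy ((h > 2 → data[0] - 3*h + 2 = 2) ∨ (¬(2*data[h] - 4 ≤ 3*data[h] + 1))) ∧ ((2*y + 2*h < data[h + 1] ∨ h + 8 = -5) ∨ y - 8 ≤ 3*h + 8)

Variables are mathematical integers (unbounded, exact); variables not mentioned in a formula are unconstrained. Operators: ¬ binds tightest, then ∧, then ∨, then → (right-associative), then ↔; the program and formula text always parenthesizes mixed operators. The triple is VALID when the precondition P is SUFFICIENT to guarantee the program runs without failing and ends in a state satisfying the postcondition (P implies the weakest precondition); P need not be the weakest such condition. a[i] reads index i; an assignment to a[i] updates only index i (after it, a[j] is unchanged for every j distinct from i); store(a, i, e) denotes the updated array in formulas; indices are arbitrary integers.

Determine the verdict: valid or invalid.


Working backward. After the program, the postcondition ((h > 2 → data[0] - 3*h + 2 = 2) ∨ (¬(2*data[h] - 4 ≤ 3*data[h] + 1))) ∧ ((2*y + 2*h < data[h + 1] ∨ h + 8 = -5) ∨ y - 8 ≤ 3*h + 8) must hold; in canonical form it is ((h > 2 → data[0] = 3*h) ∨ (¬(data[h] ≥ -5))) ∧ (2*h + 2*y < data[h + 1] ∨ h = -13 ∨ y ≤ 3*h + 16).
Before y := data[y] - 2: ((h > 2 → data[0] = 3*h) ∨ (¬(data[h] ≥ -5))) ∧ (2*data[y] + 2*h < data[h + 1] + 4 ∨ h = -13 ∨ data[y] ≤ 3*h + 18)
Before skip: ((h > 2 → data[0] = 3*h) ∨ (¬(data[h] ≥ -5))) ∧ (2*data[y] + 2*h < data[h + 1] + 4 ∨ h = -13 ∨ data[y] ≤ 3*h + 18)
Before skip: ((h > 2 → data[0] = 3*h) ∨ (¬(data[h] ≥ -5))) ∧ (2*data[y] + 2*h < data[h + 1] + 4 ∨ h = -13 ∨ data[y] ≤ 3*h + 18)
Before data[2] := 2*y - 6: ((h > 2 → data[0] = 3*h) ∨ (¬(store(data, 2, 2*y - 6)[h] ≥ -5))) ∧ (2*store(data, 2, 2*y - 6)[y] + 2*h < store(data, 2, 2*y - 6)[h + 1] + 4 ∨ h = -13 ∨ store(data, 2, 2*y - 6)[y] ≤ 3*h + 18)
Before y := 3*h + h: ((h > 2 → data[0] = 3*h) ∨ (¬(store(data, 2, 8*h - 6)[h] ≥ -5))) ∧ (2*store(data, 2, 8*h - 6)[4*h] + 2*h < store(data, 2, 8*h - 6)[h + 1] + 4 ∨ h = -13 ∨ store(data, 2, 8*h - 6)[4*h] ≤ 3*h + 18)
The weakest precondition is ((h > 2 → data[0] = 3*h) ∨ (¬(store(data, 2, 8*h - 6)[h] ≥ -5))) ∧ (2*store(data, 2, 8*h - 6)[4*h] + 2*h < store(data, 2, 8*h - 6)[h + 1] + 4 ∨ h = -13 ∨ store(data, 2, 8*h - 6)[4*h] ≤ 3*h + 18).
Check whether ((h > 2 → data[0] = 3*h) ∨ (¬(store(data, 2, 8*h - 6)[h] ≥ -5))) ∧ (2*store(data, 2, 8*h - 6)[4*h] + 2*h < store(data, 2, 8*h - 6)[h + 1] + 4 ∨ h = -13 ∨ store(data, 2, 8*h - 6)[4*h] ≤ 3*h + 22) implies it.
Countermodel: at the initial state data = {[-56] = -23, [-14] = 3, [-13] = -78, [0] = 3, [2] = 3, elsewhere 3}, h = -14, the precondition holds but the weakest precondition fails.
Answer: invalid


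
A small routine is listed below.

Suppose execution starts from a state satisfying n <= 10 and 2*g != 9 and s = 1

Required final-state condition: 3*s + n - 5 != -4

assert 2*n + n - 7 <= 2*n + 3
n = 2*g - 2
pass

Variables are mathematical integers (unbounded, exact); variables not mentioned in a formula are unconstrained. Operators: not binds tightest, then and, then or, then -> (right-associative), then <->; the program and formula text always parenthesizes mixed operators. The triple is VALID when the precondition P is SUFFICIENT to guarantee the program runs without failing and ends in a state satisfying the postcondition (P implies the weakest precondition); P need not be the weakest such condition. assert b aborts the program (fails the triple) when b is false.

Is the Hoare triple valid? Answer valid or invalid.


Working backward. After the program, the postcondition 3*s + n - 5 != -4 must hold; in canonical form it is n + 3*s != 1.
Before skip: n + 3*s != 1
Before n := 2*g - 2: 2*g + 3*s != 3
Before assert 2*n + n - 7 <= 2*n + 3: n <= 10 and 2*g + 3*s != 3
The weakest precondition is n <= 10 and 2*g + 3*s != 3.
Check whether n <= 10 and 2*g != 9 and s = 1 implies it.
Countermodel: at the initial state g = 0, n = 10, s = 1, the precondition holds but the weakest precondition fails.
Answer: invalid


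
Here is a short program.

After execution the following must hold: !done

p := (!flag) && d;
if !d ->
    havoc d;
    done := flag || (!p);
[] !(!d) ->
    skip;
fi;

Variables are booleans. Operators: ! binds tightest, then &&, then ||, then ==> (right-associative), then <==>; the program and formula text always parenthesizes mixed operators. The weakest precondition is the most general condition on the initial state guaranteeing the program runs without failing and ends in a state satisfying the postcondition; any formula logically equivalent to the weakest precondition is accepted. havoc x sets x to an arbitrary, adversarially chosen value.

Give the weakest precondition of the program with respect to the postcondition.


Working backward. After the program, !done must hold.
Then branch requires !(flag || (!p)); else branch requires !done.
Before the if: ((!d) ==> (!(flag || (!p)))) && (d ==> (!done))
Before p := (!flag) && d: ((!d) ==> (!(flag || (!((!flag) && d))))) && (d ==> (!done))
Answer: WP = ((!d) ==> (!(flag || (!((!flag) && d))))) && (d ==> (!done))


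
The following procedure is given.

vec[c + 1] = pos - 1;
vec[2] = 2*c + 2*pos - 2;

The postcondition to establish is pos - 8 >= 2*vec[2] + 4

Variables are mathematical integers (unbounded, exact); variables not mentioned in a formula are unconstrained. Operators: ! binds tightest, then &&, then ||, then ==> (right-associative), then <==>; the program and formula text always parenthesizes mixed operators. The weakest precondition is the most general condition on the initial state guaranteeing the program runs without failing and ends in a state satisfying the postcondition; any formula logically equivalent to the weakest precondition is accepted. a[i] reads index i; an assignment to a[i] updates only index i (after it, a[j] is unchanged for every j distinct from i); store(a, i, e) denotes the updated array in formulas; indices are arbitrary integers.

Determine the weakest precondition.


Working backward. After the program, the postcondition pos - 8 >= 2*vec[2] + 4 must hold; in canonical form it is pos >= 2*vec[2] + 12.
Before vec[2] := 2*c + 2*pos - 2: 4*c + 3*pos <= -8
Before vec[c + 1] := pos - 1: 4*c + 3*pos <= -8
Answer: WP = 4*c + 3*pos <= -8


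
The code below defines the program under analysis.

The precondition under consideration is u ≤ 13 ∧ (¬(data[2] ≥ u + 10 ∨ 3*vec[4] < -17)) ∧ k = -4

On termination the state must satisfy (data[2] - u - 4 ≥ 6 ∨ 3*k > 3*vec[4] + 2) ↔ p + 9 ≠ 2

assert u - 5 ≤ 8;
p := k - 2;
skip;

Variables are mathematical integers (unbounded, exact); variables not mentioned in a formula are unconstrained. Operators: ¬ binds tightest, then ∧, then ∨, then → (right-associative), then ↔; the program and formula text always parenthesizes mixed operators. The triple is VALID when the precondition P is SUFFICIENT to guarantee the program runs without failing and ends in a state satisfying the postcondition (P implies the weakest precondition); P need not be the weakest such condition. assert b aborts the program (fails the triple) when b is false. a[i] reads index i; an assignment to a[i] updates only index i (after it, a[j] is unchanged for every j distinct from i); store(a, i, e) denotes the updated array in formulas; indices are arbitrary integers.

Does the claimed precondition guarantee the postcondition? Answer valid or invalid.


Working backward. After the program, the postcondition (data[2] - u - 4 ≥ 6 ∨ 3*k > 3*vec[4] + 2) ↔ p + 9 ≠ 2 must hold; in canonical form it is (data[2] ≥ u + 10 ∨ 3*k > 3*vec[4] + 2) ↔ p ≠ -7.
Before skip: (data[2] ≥ u + 10 ∨ 3*k > 3*vec[4] + 2) ↔ p ≠ -7
Before p := k - 2: (data[2] ≥ u + 10 ∨ 3*k > 3*vec[4] + 2) ↔ k ≠ -5
Before assert u - 5 ≤ 8: u ≤ 13 ∧ ((data[2] ≥ u + 10 ∨ 3*k > 3*vec[4] + 2) ↔ k ≠ -5)
The weakest precondition is u ≤ 13 ∧ ((data[2] ≥ u + 10 ∨ 3*k > 3*vec[4] + 2) ↔ k ≠ -5).
Check whether u ≤ 13 ∧ (¬(data[2] ≥ u + 10 ∨ 3*vec[4] < -17)) ∧ k = -4 implies it.
Countermodel: at the initial state data = {[2] = 22, [4] = 22, elsewhere 22}, k = -4, u = 13, vec = {[2] = 0, [4] = 0, elsewhere 0}, the precondition holds but the weakest precondition fails.
Answer: invalid


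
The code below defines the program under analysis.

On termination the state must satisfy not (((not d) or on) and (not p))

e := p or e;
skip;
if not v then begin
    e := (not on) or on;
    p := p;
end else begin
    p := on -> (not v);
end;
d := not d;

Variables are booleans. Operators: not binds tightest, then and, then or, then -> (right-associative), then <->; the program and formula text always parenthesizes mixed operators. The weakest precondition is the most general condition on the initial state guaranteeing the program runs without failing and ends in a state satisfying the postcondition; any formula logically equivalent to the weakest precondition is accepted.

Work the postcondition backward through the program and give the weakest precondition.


Working backward. After the program, not (((not d) or on) and (not p)) must hold.
Before d := not d: not ((d or on) and (not p))
Then branch requires not ((d or on) and (not p)); else branch requires not ((d or on) and (not (on -> (not v)))).
Before the if: ((not v) -> (not ((d or on) and (not p)))) and (v -> (not ((d or on) and (not (on -> (not v))))))
Before skip: ((not v) -> (not ((d or on) and (not p)))) and (v -> (not ((d or on) and (not (on -> (not v))))))
Before e := p or e: ((not v) -> (not ((d or on) and (not p)))) and (v -> (not ((d or on) and (not (on -> (not v))))))
Answer: WP = ((not v) -> (not ((d or on) and (not p)))) and (v -> (not ((d or on) and (not (on -> (not v))))))


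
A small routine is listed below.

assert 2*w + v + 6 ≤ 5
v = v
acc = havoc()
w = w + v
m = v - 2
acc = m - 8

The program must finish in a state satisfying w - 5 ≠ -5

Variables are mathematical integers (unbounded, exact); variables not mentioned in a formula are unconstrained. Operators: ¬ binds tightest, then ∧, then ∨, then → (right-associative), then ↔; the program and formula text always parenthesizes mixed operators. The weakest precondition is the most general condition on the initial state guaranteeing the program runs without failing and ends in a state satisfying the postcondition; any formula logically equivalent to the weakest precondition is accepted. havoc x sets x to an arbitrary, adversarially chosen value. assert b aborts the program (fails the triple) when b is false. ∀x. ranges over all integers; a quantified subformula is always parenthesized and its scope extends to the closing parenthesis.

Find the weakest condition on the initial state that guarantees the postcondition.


Working backward. After the program, the postcondition w - 5 ≠ -5 must hold; in canonical form it is w ≠ 0.
Before acc := m - 8: w ≠ 0
Before m := v - 2: w ≠ 0
Before w := w + v: v + w ≠ 0
Before havoc acc: v + w ≠ 0
Before v := v: v + w ≠ 0
Before assert 2*w + v + 6 ≤ 5: v + 2*w ≤ -1 ∧ v + w ≠ 0
Answer: WP = v + 2*w ≤ -1 ∧ v + w ≠ 0


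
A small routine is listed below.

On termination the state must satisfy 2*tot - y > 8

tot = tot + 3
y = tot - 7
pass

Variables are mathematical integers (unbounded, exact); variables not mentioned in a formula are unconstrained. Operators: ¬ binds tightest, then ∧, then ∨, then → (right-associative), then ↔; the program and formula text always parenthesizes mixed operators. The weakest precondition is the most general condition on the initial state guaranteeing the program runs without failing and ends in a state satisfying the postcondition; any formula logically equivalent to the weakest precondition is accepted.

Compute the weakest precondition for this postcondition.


Working backward. After the program, the postcondition 2*tot - y > 8 must hold; in canonical form it is 2*tot > y + 8.
Before skip: 2*tot > y + 8
Before y := tot - 7: tot > 1
Before tot := tot + 3: tot > -2
Answer: WP = tot > -2


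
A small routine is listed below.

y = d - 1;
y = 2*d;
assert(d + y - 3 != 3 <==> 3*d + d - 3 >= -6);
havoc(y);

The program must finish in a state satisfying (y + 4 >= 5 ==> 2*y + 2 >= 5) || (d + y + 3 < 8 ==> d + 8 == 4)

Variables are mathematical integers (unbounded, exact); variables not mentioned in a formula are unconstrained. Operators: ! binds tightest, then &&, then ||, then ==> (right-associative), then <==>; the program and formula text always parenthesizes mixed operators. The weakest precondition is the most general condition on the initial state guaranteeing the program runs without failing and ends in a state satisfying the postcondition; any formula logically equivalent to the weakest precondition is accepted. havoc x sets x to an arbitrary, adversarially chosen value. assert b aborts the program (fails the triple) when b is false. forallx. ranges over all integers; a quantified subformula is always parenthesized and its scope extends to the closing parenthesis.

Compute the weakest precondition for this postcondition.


Working backward. After the program, the postcondition (y + 4 >= 5 ==> 2*y + 2 >= 5) || (d + y + 3 < 8 ==> d + 8 == 4) must hold; in canonical form it is (y >= 1 ==> 2*y >= 3) || (d + y < 5 ==> d == -4).
Before havoc y: forall y_1. ((y_1 >= 1 ==> 2*y_1 >= 3) || (d + y_1 < 5 ==> d == -4))
Before assert d + y - 3 != 3 <==> 3*d + d - 3 >= -6: (d + y != 6 <==> 4*d >= -3) && (forall y_1. ((y_1 >= 1 ==> 2*y_1 >= 3) || (d + y_1 < 5 ==> d == -4)))
Before y := 2*d: (3*d != 6 <==> 4*d >= -3) && (forall y_1. ((y_1 >= 1 ==> 2*y_1 >= 3) || (d + y_1 < 5 ==> d == -4)))
Before y := d - 1: (3*d != 6 <==> 4*d >= -3) && (forall y_1. ((y_1 >= 1 ==> 2*y_1 >= 3) || (d + y_1 < 5 ==> d == -4)))
Answer: WP = (3*d != 6 <==> 4*d >= -3) && (forall y_1. ((y_1 >= 1 ==> 2*y_1 >= 3) || (d + y_1 < 5 ==> d == -4)))


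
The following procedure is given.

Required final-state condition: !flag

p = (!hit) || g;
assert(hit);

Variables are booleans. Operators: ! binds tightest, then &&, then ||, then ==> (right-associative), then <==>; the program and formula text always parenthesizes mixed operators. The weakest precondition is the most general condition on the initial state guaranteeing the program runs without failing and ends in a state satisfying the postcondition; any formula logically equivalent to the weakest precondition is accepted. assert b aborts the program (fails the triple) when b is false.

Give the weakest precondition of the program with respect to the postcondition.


Working backward. After the program, !flag must hold.
Before assert hit: hit && (!flag)
Before p := (!hit) || g: hit && (!flag)
Answer: WP = hit && (!flag)


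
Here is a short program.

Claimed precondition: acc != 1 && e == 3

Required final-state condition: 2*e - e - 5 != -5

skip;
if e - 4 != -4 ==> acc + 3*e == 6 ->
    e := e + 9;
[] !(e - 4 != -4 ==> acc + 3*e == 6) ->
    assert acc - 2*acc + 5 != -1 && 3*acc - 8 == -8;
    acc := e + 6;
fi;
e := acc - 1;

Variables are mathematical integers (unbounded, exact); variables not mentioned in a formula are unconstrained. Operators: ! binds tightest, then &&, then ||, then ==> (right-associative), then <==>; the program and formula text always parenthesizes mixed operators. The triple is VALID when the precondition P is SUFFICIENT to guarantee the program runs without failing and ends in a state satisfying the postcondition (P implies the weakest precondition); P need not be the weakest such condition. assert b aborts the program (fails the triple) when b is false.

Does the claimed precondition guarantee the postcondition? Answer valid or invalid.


Working backward. After the program, the postcondition 2*e - e - 5 != -5 must hold; in canonical form it is e != 0.
Before e := acc - 1: acc != 1
Then branch requires acc != 1; else branch requires acc != 6 && 3*acc == 0 && e != -5.
Before the if: ((e != 0 ==> acc + 3*e == 6) ==> acc != 1) && ((!(e != 0 ==> acc + 3*e == 6)) ==> (acc != 6 && 3*acc == 0 && e != -5))
Before skip: ((e != 0 ==> acc + 3*e == 6) ==> acc != 1) && ((!(e != 0 ==> acc + 3*e == 6)) ==> (acc != 6 && 3*acc == 0 && e != -5))
The weakest precondition is ((e != 0 ==> acc + 3*e == 6) ==> acc != 1) && ((!(e != 0 ==> acc + 3*e == 6)) ==> (acc != 6 && 3*acc == 0 && e != -5)).
Check whether acc != 1 && e == 3 implies it.
Countermodel: at the initial state acc = -4, e = 3, the precondition holds but the weakest precondition fails.
Answer: invalid
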